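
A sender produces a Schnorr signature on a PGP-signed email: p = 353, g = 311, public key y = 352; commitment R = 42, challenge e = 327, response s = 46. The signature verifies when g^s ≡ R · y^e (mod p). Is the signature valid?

invalid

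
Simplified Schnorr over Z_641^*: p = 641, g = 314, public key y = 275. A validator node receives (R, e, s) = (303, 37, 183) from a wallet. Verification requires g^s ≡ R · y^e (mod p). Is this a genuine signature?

g^s mod p:
314^2 = 98596 ≡ 523
314^4 ≡ 523^2 = 273529 ≡ 463
314^8 ≡ 463^2 = 214369 ≡ 275
314^16 ≡ 275^2 = 75625 ≡ 628
314^32 ≡ 628^2 = 394384 ≡ 169
314^64 ≡ 169^2 = 28561 ≡ 357
314^128 ≡ 357^2 = 127449 ≡ 531
183 = 128 + 32 + 16 + 4 + 2 + 1, so 314^183 ≡ 531·169·628·463·523·314 ≡ 91 (mod 641)
R · y^e mod p:
275^2 = 75625 ≡ 628
275^4 ≡ 628^2 = 394384 ≡ 169
275^8 ≡ 169^2 = 28561 ≡ 357
275^16 ≡ 357^2 = 127449 ≡ 531
275^32 ≡ 531^2 = 281961 ≡ 562
37 = 32 + 4 + 1, so 275^37 ≡ 562·169·275 ≡ 123 (mod 641)
303·123 = 37269 ≡ 91 (mod 641)
91 ≡ 91 (mod 641); signature holds.

genuine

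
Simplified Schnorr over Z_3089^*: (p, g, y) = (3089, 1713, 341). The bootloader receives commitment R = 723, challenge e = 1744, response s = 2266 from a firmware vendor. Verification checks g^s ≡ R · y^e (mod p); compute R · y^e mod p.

341^2 = 116281 ≡ 1988
341^4 ≡ 1988^2 = 3952144 ≡ 1313
341^8 ≡ 1313^2 = 1723969 ≡ 307
341^16 ≡ 307^2 = 94249 ≡ 1579
341^32 ≡ 1579^2 = 2493241 ≡ 418
341^64 ≡ 418^2 = 174724 ≡ 1740
341^128 ≡ 1740^2 = 3027600 ≡ 380
341^256 ≡ 380^2 = 144400 ≡ 2306
341^512 ≡ 2306^2 = 5317636 ≡ 1467
341^1024 ≡ 1467^2 = 2152089 ≡ 2145
1744 = 1024 + 512 + 128 + 64 + 16, so 341^1744 ≡ 2145·1467·380·1740·1579 ≡ 943 (mod 3089)
R · y^e ≡ 723·943 = 681789 ≡ 2209 (mod 3089)

2209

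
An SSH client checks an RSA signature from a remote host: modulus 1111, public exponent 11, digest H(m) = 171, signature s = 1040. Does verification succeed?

s^2 ≡ 1040^2 = 1081600 ≡ 597
s^4 ≡ 597^2 = 356409 ≡ 889
s^8 ≡ 889^2 = 790321 ≡ 400
11 = 8 + 2 + 1, so s^11 ≡ 400·597·1040 ≡ 171 (mod 1111)
s^11 mod 1111 = 171 matches H(m).

passes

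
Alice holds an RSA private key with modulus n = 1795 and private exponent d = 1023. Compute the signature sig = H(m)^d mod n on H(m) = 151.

Squares mod 1795: (H(m))^1≡151, (H(m))^2≡1261, (H(m))^4≡1546, (H(m))^8≡971, (H(m))^16≡466, (H(m))^32≡1756, (H(m))^64≡1521, (H(m))^128≡1481, (H(m))^256≡1666, (H(m))^512≡486
1023 = 512 + 256 + 128 + 64 + 32 + 16 + 8 + 4 + 2 + 1, so (H(m))^1023 ≡ 486·1666·1481·1521·1756·466·971·1546·1261·151 ≡ 1481 (mod 1795)

1481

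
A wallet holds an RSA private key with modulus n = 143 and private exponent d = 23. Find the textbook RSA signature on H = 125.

H^23 mod 143 = 31

31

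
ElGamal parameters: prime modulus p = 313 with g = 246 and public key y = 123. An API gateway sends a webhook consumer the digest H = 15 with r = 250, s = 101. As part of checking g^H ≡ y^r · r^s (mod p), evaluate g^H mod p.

245

246^2 = 60516 ≡ 107
246^4 ≡ 107^2 = 11449 ≡ 181
246^8 ≡ 181^2 = 32761 ≡ 209
15 = 8 + 4 + 2 + 1, so 246^15 ≡ 209·181·107·246 ≡ 245 (mod 313)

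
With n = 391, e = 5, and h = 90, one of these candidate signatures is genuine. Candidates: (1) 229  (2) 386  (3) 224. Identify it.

3

Candidate 1: Squares mod 391: 229^1≡229, 229^2≡47, 229^4≡254; 5 = 4 + 1, so 229^5 ≡ 254·229 ≡ 298 (mod 391)
Candidate 2: Squares mod 391: 386^1≡386, 386^2≡25, 386^4≡234; 5 = 4 + 1, so 386^5 ≡ 234·386 ≡ 3 (mod 391)
Candidate 3: Squares mod 391: 224^1≡224, 224^2≡128, 224^4≡353; 5 = 4 + 1, so 224^5 ≡ 353·224 ≡ 90 (mod 391)
  → matches h = 90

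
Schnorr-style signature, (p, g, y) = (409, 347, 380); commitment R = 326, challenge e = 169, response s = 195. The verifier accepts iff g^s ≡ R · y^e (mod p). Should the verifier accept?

g^s mod p:
347^195 mod 409 = 88
R · y^e mod p:
380^169 mod 409 = 44
326·44 = 14344 ≡ 29 (mod 409)
88 ≠ 29; the check fails.

reject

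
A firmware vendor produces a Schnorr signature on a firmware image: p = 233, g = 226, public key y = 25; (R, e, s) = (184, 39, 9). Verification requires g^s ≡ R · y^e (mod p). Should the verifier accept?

g^s mod p:
226^2 = 51076 ≡ 49
226^4 ≡ 49^2 = 2401 ≡ 71
226^8 ≡ 71^2 = 5041 ≡ 148
9 = 8 + 1, so 226^9 ≡ 148·226 ≡ 129 (mod 233)
R · y^e mod p:
25^2 = 625 ≡ 159
25^4 ≡ 159^2 = 25281 ≡ 117
25^8 ≡ 117^2 = 13689 ≡ 175
25^16 ≡ 175^2 = 30625 ≡ 102
25^32 ≡ 102^2 = 10404 ≡ 152
39 = 32 + 4 + 2 + 1, so 25^39 ≡ 152·117·159·25 ≡ 132 (mod 233)
184·132 = 24288 ≡ 56 (mod 233)
129 ≠ 56; the check fails.

reject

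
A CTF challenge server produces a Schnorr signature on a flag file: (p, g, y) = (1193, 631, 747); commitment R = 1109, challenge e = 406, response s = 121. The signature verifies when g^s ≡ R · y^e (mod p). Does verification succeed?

g^s mod p:
631^2 = 398161 ≡ 892
631^4 ≡ 892^2 = 795664 ≡ 1126
631^8 ≡ 1126^2 = 1267876 ≡ 910
631^16 ≡ 910^2 = 828100 ≡ 158
631^32 ≡ 158^2 = 24964 ≡ 1104
631^64 ≡ 1104^2 = 1218816 ≡ 763
121 = 64 + 32 + 16 + 8 + 1, so 631^121 ≡ 763·1104·158·910·631 ≡ 455 (mod 1193)
R · y^e mod p:
747^2 = 558009 ≡ 878
747^4 ≡ 878^2 = 770884 ≡ 206
747^8 ≡ 206^2 = 42436 ≡ 681
747^16 ≡ 681^2 = 463761 ≡ 877
747^32 ≡ 877^2 = 769129 ≡ 837
747^64 ≡ 837^2 = 700569 ≡ 278
747^128 ≡ 278^2 = 77284 ≡ 932
747^256 ≡ 932^2 = 868624 ≡ 120
406 = 256 + 128 + 16 + 4 + 2, so 747^406 ≡ 120·932·877·206·878 ≡ 165 (mod 1193)
1109·165 = 182985 ≡ 456 (mod 1193)
455 ≠ 456; the check fails.

fails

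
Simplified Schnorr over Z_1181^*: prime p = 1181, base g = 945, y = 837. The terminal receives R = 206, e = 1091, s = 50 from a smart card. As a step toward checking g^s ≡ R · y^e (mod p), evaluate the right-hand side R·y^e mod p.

Squares mod 1181: 837^1≡837, 837^2≡236, 837^4≡189, 837^8≡291, 837^16≡830, 837^32≡377, 837^64≡409, 837^128≡760, 837^256≡91, 837^512≡14, 837^1024≡196
1091 = 1024 + 64 + 2 + 1, so 837^1091 ≡ 196·409·236·837 ≡ 958 (mod 1181)
R · y^e ≡ 206·958 = 197348 ≡ 121 (mod 1181)

121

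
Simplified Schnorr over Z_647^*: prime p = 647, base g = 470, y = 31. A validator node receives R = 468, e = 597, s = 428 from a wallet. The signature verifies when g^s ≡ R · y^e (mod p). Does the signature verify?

verifies

g^s mod p:
Squares mod 647: 470^1≡470, 470^2≡273, 470^4≡124, 470^8≡495, 470^16≡459, 470^32≡406, 470^64≡498, 470^128≡203, 470^256≡448
428 = 256 + 128 + 32 + 8 + 4, so 470^428 ≡ 448·203·406·495·124 ≡ 512 (mod 647)
R · y^e mod p:
Squares mod 647: 31^1≡31, 31^2≡314, 31^4≡252, 31^8≡98, 31^16≡546, 31^32≡496, 31^64≡156, 31^128≡397, 31^256≡388, 31^512≡440
597 = 512 + 64 + 16 + 4 + 1, so 31^597 ≡ 440·156·546·252·31 ≡ 261 (mod 647)
468·261 = 122148 ≡ 512 (mod 647)
512 ≡ 512 (mod 647); signature holds.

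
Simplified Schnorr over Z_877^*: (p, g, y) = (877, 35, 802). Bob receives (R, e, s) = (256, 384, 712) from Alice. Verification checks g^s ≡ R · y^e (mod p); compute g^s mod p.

192

35^712 mod 877 = 192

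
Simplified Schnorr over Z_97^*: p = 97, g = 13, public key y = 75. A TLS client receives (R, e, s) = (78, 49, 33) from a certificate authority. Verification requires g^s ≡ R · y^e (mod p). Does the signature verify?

does not verify

g^s mod p:
Squares mod 97: 13^1≡13, 13^2≡72, 13^4≡43, 13^8≡6, 13^16≡36, 13^32≡35
33 = 32 + 1, so 13^33 ≡ 35·13 ≡ 67 (mod 97)
R · y^e mod p:
Squares mod 97: 75^1≡75, 75^2≡96, 75^4≡1, 75^8≡1, 75^16≡1, 75^32≡1
49 = 32 + 16 + 1, so 75^49 ≡ 1·1·75 ≡ 75 (mod 97)
78·75 = 5850 ≡ 30 (mod 97)
67 ≠ 30; the check fails.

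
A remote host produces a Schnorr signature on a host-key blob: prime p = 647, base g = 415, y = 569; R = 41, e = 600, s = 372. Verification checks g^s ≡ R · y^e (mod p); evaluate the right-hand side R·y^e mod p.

569^2 = 323761 ≡ 261
569^4 ≡ 261^2 = 68121 ≡ 186
569^8 ≡ 186^2 = 34596 ≡ 305
569^16 ≡ 305^2 = 93025 ≡ 504
569^32 ≡ 504^2 = 254016 ≡ 392
569^64 ≡ 392^2 = 153664 ≡ 325
569^128 ≡ 325^2 = 105625 ≡ 164
569^256 ≡ 164^2 = 26896 ≡ 369
569^512 ≡ 369^2 = 136161 ≡ 291
600 = 512 + 64 + 16 + 8, so 569^600 ≡ 291·325·504·305 ≡ 351 (mod 647)
R · y^e ≡ 41·351 = 14391 ≡ 157 (mod 647)

157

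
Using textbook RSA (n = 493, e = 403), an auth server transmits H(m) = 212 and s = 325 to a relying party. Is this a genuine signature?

genuine

s^2 ≡ 325^2 = 105625 ≡ 123
s^4 ≡ 123^2 = 15129 ≡ 339
s^8 ≡ 339^2 = 114921 ≡ 52
s^16 ≡ 52^2 = 2704 ≡ 239
s^32 ≡ 239^2 = 57121 ≡ 426
s^64 ≡ 426^2 = 181476 ≡ 52
s^128 ≡ 52^2 = 2704 ≡ 239
s^256 ≡ 239^2 = 57121 ≡ 426
403 = 256 + 128 + 16 + 2 + 1, so s^403 ≡ 426·239·239·123·325 ≡ 212 (mod 493)
Since 212 equals the digest 212, verification succeeds.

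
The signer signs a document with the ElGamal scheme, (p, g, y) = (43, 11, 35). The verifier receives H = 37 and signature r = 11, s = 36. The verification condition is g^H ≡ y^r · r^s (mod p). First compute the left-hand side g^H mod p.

11^2 = 121 ≡ 35
11^4 ≡ 35^2 = 1225 ≡ 21
11^8 ≡ 21^2 = 441 ≡ 11
11^16 ≡ 11^2 = 121 ≡ 35
11^32 ≡ 35^2 = 1225 ≡ 21
37 = 32 + 4 + 1, so 11^37 ≡ 21·21·11 ≡ 35 (mod 43)

35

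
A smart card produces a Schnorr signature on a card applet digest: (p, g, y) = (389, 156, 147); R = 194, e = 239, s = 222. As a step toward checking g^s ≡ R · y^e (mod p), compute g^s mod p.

373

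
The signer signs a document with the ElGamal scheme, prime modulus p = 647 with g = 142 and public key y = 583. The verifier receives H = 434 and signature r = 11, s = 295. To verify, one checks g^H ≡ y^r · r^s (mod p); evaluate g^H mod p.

515

142^2 = 20164 ≡ 107
142^4 ≡ 107^2 = 11449 ≡ 450
142^8 ≡ 450^2 = 202500 ≡ 636
142^16 ≡ 636^2 = 404496 ≡ 121
142^32 ≡ 121^2 = 14641 ≡ 407
142^64 ≡ 407^2 = 165649 ≡ 17
142^128 ≡ 17^2 = 289
142^256 ≡ 289^2 = 83521 ≡ 58
434 = 256 + 128 + 32 + 16 + 2, so 142^434 ≡ 58·289·407·121·107 ≡ 515 (mod 647)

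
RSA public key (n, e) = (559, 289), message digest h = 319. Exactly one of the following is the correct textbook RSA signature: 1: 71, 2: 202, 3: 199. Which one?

Candidate 1: Squares mod 559: 71^1≡71, 71^2≡10, 71^4≡100, 71^8≡497, 71^16≡490, 71^32≡289, 71^64≡230, 71^128≡354, 71^256≡100; 289 = 256 + 32 + 1, so 71^289 ≡ 100·289·71 ≡ 370 (mod 559)
Candidate 2: Squares mod 559: 202^1≡202, 202^2≡556, 202^4≡9, 202^8≡81, 202^16≡412, 202^32≡367, 202^64≡529, 202^128≡341, 202^256≡9; 289 = 256 + 32 + 1, so 202^289 ≡ 9·367·202 ≡ 319 (mod 559)
  → matches h = 319
Candidate 3: Squares mod 559: 199^1≡199, 199^2≡471, 199^4≡477, 199^8≡16, 199^16≡256, 199^32≡133, 199^64≡360, 199^128≡471, 199^256≡477; 289 = 256 + 32 + 1, so 199^289 ≡ 477·133·199 ≡ 303 (mod 559)

2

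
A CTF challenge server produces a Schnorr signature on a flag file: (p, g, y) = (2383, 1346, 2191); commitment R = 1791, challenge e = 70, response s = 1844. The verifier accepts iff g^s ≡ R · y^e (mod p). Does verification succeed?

fails

g^s mod p:
1346^2 = 1811716 ≡ 636
1346^4 ≡ 636^2 = 404496 ≡ 1769
1346^8 ≡ 1769^2 = 3129361 ≡ 482
1346^16 ≡ 482^2 = 232324 ≡ 1173
1346^32 ≡ 1173^2 = 1375929 ≡ 938
1346^64 ≡ 938^2 = 879844 ≡ 517
1346^128 ≡ 517^2 = 267289 ≡ 393
1346^256 ≡ 393^2 = 154449 ≡ 1937
1346^512 ≡ 1937^2 = 3751969 ≡ 1127
1346^1024 ≡ 1127^2 = 1270129 ≡ 2373
1844 = 1024 + 512 + 256 + 32 + 16 + 4, so 1346^1844 ≡ 2373·1127·1937·938·1173·1769 ≡ 1343 (mod 2383)
R · y^e mod p:
2191^2 = 4800481 ≡ 1119
2191^4 ≡ 1119^2 = 1252161 ≡ 1086
2191^8 ≡ 1086^2 = 1179396 ≡ 2194
2191^16 ≡ 2194^2 = 4813636 ≡ 2359
2191^32 ≡ 2359^2 = 5564881 ≡ 576
2191^64 ≡ 576^2 = 331776 ≡ 539
70 = 64 + 4 + 2, so 2191^70 ≡ 539·1086·1119 ≡ 682 (mod 2383)
1791·682 = 1221462 ≡ 1366 (mod 2383)
1343 ≠ 1366; the check fails.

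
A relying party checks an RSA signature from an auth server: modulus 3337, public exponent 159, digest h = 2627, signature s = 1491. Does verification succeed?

passes

Squares mod 3337: s^1≡1491, s^2≡639, s^4≡1207, s^8≡1917, s^16≡852, s^32≡1775, s^64≡497, s^128≡71
159 = 128 + 16 + 8 + 4 + 2 + 1, so s^159 ≡ 71·852·1917·1207·639·1491 ≡ 2627 (mod 3337)
Since 2627 equals the digest 2627, verification succeeds.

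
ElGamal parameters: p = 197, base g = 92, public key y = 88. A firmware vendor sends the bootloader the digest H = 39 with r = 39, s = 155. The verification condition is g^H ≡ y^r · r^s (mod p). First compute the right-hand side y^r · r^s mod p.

88^2 = 7744 ≡ 61
88^4 ≡ 61^2 = 3721 ≡ 175
88^8 ≡ 175^2 = 30625 ≡ 90
88^16 ≡ 90^2 = 8100 ≡ 23
88^32 ≡ 23^2 = 529 ≡ 135
39 = 32 + 4 + 2 + 1, so 88^39 ≡ 135·175·61·88 ≡ 53 (mod 197)
39^2 = 1521 ≡ 142
39^4 ≡ 142^2 = 20164 ≡ 70
39^8 ≡ 70^2 = 4900 ≡ 172
39^16 ≡ 172^2 = 29584 ≡ 34
39^32 ≡ 34^2 = 1156 ≡ 171
39^64 ≡ 171^2 = 29241 ≡ 85
39^128 ≡ 85^2 = 7225 ≡ 133
155 = 128 + 16 + 8 + 2 + 1, so 39^155 ≡ 133·34·172·142·39 ≡ 25 (mod 197)
y^r · r^s ≡ 53·25 = 1325 ≡ 143 (mod 197)

143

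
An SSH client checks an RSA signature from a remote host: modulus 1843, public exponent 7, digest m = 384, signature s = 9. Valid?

yes

s^2 ≡ 9^2 = 81
s^4 ≡ 81^2 = 6561 ≡ 1032
7 = 4 + 2 + 1, so s^7 ≡ 1032·81·9 ≡ 384 (mod 1843)
384 = m, so the signature checks out.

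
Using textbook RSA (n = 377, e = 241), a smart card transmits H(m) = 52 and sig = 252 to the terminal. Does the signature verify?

does not verify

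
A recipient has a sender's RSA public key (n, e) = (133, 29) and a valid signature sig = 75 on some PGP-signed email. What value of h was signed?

94

sig^2 ≡ 75^2 = 5625 ≡ 39
sig^4 ≡ 39^2 = 1521 ≡ 58
sig^8 ≡ 58^2 = 3364 ≡ 39
sig^16 ≡ 39^2 = 1521 ≡ 58
29 = 16 + 8 + 4 + 1, so sig^29 ≡ 58·39·58·75 ≡ 94 (mod 133)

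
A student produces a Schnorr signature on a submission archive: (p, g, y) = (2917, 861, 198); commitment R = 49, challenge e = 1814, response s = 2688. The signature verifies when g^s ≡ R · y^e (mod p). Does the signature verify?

g^s mod p:
Squares mod 2917: 861^1≡861, 861^2≡403, 861^4≡1974, 861^8≡2481, 861^16≡491, 861^32≡1887, 861^64≡2029, 861^128≡954, 861^256≡12, 861^512≡144, 861^1024≡317, 861^2048≡1311
2688 = 2048 + 512 + 128, so 861^2688 ≡ 1311·144·954 ≡ 1439 (mod 2917)
R · y^e mod p:
Squares mod 2917: 198^1≡198, 198^2≡1283, 198^4≡901, 198^8≡875, 198^16≡1371, 198^32≡1093, 198^64≡1596, 198^128≡675, 198^256≡573, 198^512≡1625, 198^1024≡740
1814 = 1024 + 512 + 256 + 16 + 4 + 2, so 198^1814 ≡ 740·1625·573·1371·901·1283 ≡ 685 (mod 2917)
49·685 = 33565 ≡ 1478 (mod 2917)
1439 ≠ 1478; the check fails.

does not verify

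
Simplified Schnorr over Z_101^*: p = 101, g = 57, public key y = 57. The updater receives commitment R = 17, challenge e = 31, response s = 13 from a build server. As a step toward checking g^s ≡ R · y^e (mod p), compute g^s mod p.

41

57^2 = 3249 ≡ 17
57^4 ≡ 17^2 = 289 ≡ 87
57^8 ≡ 87^2 = 7569 ≡ 95
13 = 8 + 4 + 1, so 57^13 ≡ 95·87·57 ≡ 41 (mod 101)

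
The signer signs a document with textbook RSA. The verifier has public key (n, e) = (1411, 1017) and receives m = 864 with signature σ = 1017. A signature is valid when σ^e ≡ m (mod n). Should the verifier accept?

reject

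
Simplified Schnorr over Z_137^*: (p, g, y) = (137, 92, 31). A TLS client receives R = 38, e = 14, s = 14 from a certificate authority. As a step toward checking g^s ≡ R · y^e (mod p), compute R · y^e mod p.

31^2 = 961 ≡ 2
31^4 ≡ 2^2 = 4
31^8 ≡ 4^2 = 16
14 = 8 + 4 + 2, so 31^14 ≡ 16·4·2 ≡ 128 (mod 137)
R · y^e ≡ 38·128 = 4864 ≡ 69 (mod 137)

69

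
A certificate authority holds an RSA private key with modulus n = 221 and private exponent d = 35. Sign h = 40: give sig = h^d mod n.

131

h^35 mod 221 = 131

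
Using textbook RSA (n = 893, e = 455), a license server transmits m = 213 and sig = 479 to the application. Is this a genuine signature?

forged

sig^2 ≡ 479^2 = 229441 ≡ 833
sig^4 ≡ 833^2 = 693889 ≡ 28
sig^8 ≡ 28^2 = 784
sig^16 ≡ 784^2 = 614656 ≡ 272
sig^32 ≡ 272^2 = 73984 ≡ 758
sig^64 ≡ 758^2 = 574564 ≡ 365
sig^128 ≡ 365^2 = 133225 ≡ 168
sig^256 ≡ 168^2 = 28224 ≡ 541
455 = 256 + 128 + 64 + 4 + 2 + 1, so sig^455 ≡ 541·168·365·28·833·479 ≡ 36 (mod 893)
sig^455 mod 893 = 36, but m = 213.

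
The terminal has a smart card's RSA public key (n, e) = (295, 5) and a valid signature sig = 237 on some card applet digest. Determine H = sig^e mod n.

237

sig^2 ≡ 237^2 = 56169 ≡ 119
sig^4 ≡ 119^2 = 14161 ≡ 1
5 = 4 + 1, so sig^5 ≡ 1·237 ≡ 237 (mod 295)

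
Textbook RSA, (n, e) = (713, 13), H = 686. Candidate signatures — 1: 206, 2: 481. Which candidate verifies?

Candidate 1: 206^2 = 42436 ≡ 369; 206^4 ≡ 369^2 = 136161 ≡ 691; 206^8 ≡ 691^2 = 477481 ≡ 484; 13 = 8 + 4 + 1, so 206^13 ≡ 484·691·206 ≡ 413 (mod 713)
Candidate 2: 481^2 = 231361 ≡ 349; 481^4 ≡ 349^2 = 121801 ≡ 591; 481^8 ≡ 591^2 = 349281 ≡ 624; 13 = 8 + 4 + 1, so 481^13 ≡ 624·591·481 ≡ 686 (mod 713)
  → matches H = 686

2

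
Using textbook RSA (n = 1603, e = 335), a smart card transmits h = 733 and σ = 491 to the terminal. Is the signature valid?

invalid

σ^2 ≡ 491^2 = 241081 ≡ 631
σ^4 ≡ 631^2 = 398161 ≡ 617
σ^8 ≡ 617^2 = 380689 ≡ 778
σ^16 ≡ 778^2 = 605284 ≡ 953
σ^32 ≡ 953^2 = 908209 ≡ 911
σ^64 ≡ 911^2 = 829921 ≡ 1170
σ^128 ≡ 1170^2 = 1368900 ≡ 1541
σ^256 ≡ 1541^2 = 2374681 ≡ 638
335 = 256 + 64 + 8 + 4 + 2 + 1, so σ^335 ≡ 638·1170·778·617·631·491 ≡ 1548 (mod 1603)
The recovered value 1548 does not match the digest 733.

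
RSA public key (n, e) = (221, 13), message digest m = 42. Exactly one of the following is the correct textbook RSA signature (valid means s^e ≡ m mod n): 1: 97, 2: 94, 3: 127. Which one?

2

Candidate 1: Squares mod 221: 97^1≡97, 97^2≡127, 97^4≡217, 97^8≡16; 13 = 8 + 4 + 1, so 97^13 ≡ 16·217·97 ≡ 201 (mod 221)
Candidate 2: Squares mod 221: 94^1≡94, 94^2≡217, 94^4≡16, 94^8≡35; 13 = 8 + 4 + 1, so 94^13 ≡ 35·16·94 ≡ 42 (mod 221)
  → matches m = 42
Candidate 3: Squares mod 221: 127^1≡127, 127^2≡217, 127^4≡16, 127^8≡35; 13 = 8 + 4 + 1, so 127^13 ≡ 35·16·127 ≡ 179 (mod 221)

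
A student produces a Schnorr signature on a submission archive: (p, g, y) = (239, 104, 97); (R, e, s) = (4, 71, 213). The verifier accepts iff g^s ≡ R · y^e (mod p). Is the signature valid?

valid

g^s mod p:
104^213 mod 239 = 148
R · y^e mod p:
97^71 mod 239 = 37
4·37 = 148 ≡ 148 (mod 239)
148 ≡ 148 (mod 239); signature holds.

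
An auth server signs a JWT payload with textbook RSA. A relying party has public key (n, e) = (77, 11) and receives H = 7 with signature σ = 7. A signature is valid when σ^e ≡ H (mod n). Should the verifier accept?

accept

σ^11 mod 77 = 7
7 = H, so the signature checks out.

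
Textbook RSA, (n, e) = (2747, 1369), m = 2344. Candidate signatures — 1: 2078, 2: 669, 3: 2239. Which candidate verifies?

2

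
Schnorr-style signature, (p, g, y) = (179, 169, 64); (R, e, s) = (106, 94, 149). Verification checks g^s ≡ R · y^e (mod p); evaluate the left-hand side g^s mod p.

117

Squares mod 179: 169^1≡169, 169^2≡100, 169^4≡155, 169^8≡39, 169^16≡89, 169^32≡45, 169^64≡56, 169^128≡93
149 = 128 + 16 + 4 + 1, so 169^149 ≡ 93·89·155·169 ≡ 117 (mod 179)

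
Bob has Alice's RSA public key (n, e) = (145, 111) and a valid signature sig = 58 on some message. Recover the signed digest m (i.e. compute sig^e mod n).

87

Squares mod 145: sig^1≡58, sig^2≡29, sig^4≡116, sig^8≡116, sig^16≡116, sig^32≡116, sig^64≡116
111 = 64 + 32 + 8 + 4 + 2 + 1, so sig^111 ≡ 116·116·116·116·29·58 ≡ 87 (mod 145)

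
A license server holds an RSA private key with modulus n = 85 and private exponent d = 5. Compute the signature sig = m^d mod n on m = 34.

34

Squares mod 85: m^1≡34, m^2≡51, m^4≡51
5 = 4 + 1, so m^5 ≡ 51·34 ≡ 34 (mod 85)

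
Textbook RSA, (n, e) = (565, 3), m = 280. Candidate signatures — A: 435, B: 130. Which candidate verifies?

Candidate A: 435^2 = 189225 ≡ 515; 3 = 2 + 1, so 435^3 ≡ 515·435 ≡ 285 (mod 565)
Candidate B: 130^2 = 16900 ≡ 515; 3 = 2 + 1, so 130^3 ≡ 515·130 ≡ 280 (mod 565)
  → matches m = 280

B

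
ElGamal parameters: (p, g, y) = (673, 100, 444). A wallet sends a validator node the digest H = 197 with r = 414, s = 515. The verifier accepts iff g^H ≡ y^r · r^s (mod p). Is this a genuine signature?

forged

Left side g^H mod p:
100^2 = 10000 ≡ 578
100^4 ≡ 578^2 = 334084 ≡ 276
100^8 ≡ 276^2 = 76176 ≡ 127
100^16 ≡ 127^2 = 16129 ≡ 650
100^32 ≡ 650^2 = 422500 ≡ 529
100^64 ≡ 529^2 = 279841 ≡ 546
100^128 ≡ 546^2 = 298116 ≡ 650
197 = 128 + 64 + 4 + 1, so 100^197 ≡ 650·546·276·100 ≡ 257 (mod 673)
Right side y^r · r^s mod p:
444^2 = 197136 ≡ 620
444^4 ≡ 620^2 = 384400 ≡ 117
444^8 ≡ 117^2 = 13689 ≡ 229
444^16 ≡ 229^2 = 52441 ≡ 620
444^32 ≡ 620^2 = 384400 ≡ 117
444^64 ≡ 117^2 = 13689 ≡ 229
444^128 ≡ 229^2 = 52441 ≡ 620
444^256 ≡ 620^2 = 384400 ≡ 117
414 = 256 + 128 + 16 + 8 + 4 + 2, so 444^414 ≡ 117·620·620·229·117·620 ≡ 229 (mod 673)
414^2 = 171396 ≡ 454
414^4 ≡ 454^2 = 206116 ≡ 178
414^8 ≡ 178^2 = 31684 ≡ 53
414^16 ≡ 53^2 = 2809 ≡ 117
414^32 ≡ 117^2 = 13689 ≡ 229
414^64 ≡ 229^2 = 52441 ≡ 620
414^128 ≡ 620^2 = 384400 ≡ 117
414^256 ≡ 117^2 = 13689 ≡ 229
414^512 ≡ 229^2 = 52441 ≡ 620
515 = 512 + 2 + 1, so 414^515 ≡ 620·454·414 ≡ 78 (mod 673)
229·78 = 17862 ≡ 364 (mod 673)
257 ≠ 364, so verification fails.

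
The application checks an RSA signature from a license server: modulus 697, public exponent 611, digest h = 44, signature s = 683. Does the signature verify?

s^611 mod 697 = 44
Since 44 equals the digest 44, verification succeeds.

verifies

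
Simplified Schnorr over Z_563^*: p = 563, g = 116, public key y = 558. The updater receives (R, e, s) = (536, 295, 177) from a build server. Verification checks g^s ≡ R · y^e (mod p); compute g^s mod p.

220

116^2 = 13456 ≡ 507
116^4 ≡ 507^2 = 257049 ≡ 321
116^8 ≡ 321^2 = 103041 ≡ 12
116^16 ≡ 12^2 = 144
116^32 ≡ 144^2 = 20736 ≡ 468
116^64 ≡ 468^2 = 219024 ≡ 17
116^128 ≡ 17^2 = 289
177 = 128 + 32 + 16 + 1, so 116^177 ≡ 289·468·144·116 ≡ 220 (mod 563)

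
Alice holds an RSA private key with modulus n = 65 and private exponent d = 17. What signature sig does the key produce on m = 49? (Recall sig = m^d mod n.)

4

m^2 ≡ 49^2 = 2401 ≡ 61
m^4 ≡ 61^2 = 3721 ≡ 16
m^8 ≡ 16^2 = 256 ≡ 61
m^16 ≡ 61^2 = 3721 ≡ 16
17 = 16 + 1, so m^17 ≡ 16·49 ≡ 4 (mod 65)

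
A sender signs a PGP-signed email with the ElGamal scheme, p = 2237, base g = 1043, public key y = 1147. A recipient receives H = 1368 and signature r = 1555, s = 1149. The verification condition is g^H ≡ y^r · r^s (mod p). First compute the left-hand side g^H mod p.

929

Squares mod 2237: 1043^1≡1043, 1043^2≡667, 1043^4≡1963, 1043^8≡1255, 1043^16≡177, 1043^32≡11, 1043^64≡121, 1043^128≡1219, 1043^256≡593, 1043^512≡440, 1043^1024≡1218
1368 = 1024 + 256 + 64 + 16 + 8, so 1043^1368 ≡ 1218·593·121·177·1255 ≡ 929 (mod 2237)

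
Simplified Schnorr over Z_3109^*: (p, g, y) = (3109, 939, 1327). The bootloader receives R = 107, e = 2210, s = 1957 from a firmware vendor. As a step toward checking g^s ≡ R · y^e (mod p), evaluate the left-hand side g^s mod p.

Squares mod 3109: 939^1≡939, 939^2≡1874, 939^4≡1815, 939^8≡1794, 939^16≡621, 939^32≡125, 939^64≡80, 939^128≡182, 939^256≡2034, 939^512≡2186, 939^1024≡63
1957 = 1024 + 512 + 256 + 128 + 32 + 4 + 1, so 939^1957 ≡ 63·2186·2034·182·125·1815·939 ≡ 2342 (mod 3109)

2342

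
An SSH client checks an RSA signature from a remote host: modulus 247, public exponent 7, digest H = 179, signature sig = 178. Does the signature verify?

does not verify

sig^7 mod 247 = 178
sig^7 mod 247 = 178, but H = 179.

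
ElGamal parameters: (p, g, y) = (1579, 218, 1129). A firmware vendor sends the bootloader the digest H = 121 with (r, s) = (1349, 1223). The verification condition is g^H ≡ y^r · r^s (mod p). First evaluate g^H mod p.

218^2 = 47524 ≡ 154
218^4 ≡ 154^2 = 23716 ≡ 31
218^8 ≡ 31^2 = 961
218^16 ≡ 961^2 = 923521 ≡ 1385
218^32 ≡ 1385^2 = 1918225 ≡ 1319
218^64 ≡ 1319^2 = 1739761 ≡ 1282
121 = 64 + 32 + 16 + 8 + 1, so 218^121 ≡ 1282·1319·1385·961·218 ≡ 1430 (mod 1579)

1430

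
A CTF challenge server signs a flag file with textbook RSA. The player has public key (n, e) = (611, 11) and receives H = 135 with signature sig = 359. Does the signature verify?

sig^2 ≡ 359^2 = 128881 ≡ 571
sig^4 ≡ 571^2 = 326041 ≡ 378
sig^8 ≡ 378^2 = 142884 ≡ 521
11 = 8 + 2 + 1, so sig^11 ≡ 521·571·359 ≡ 135 (mod 611)
Since 135 equals the digest 135, verification succeeds.

verifies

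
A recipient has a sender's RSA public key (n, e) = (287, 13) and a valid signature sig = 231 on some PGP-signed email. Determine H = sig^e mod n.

35

Squares mod 287: sig^1≡231, sig^2≡266, sig^4≡154, sig^8≡182
13 = 8 + 4 + 1, so sig^13 ≡ 182·154·231 ≡ 35 (mod 287)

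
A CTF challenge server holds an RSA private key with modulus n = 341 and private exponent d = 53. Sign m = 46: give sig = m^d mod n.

151

m^2 ≡ 46^2 = 2116 ≡ 70
m^4 ≡ 70^2 = 4900 ≡ 126
m^8 ≡ 126^2 = 15876 ≡ 190
m^16 ≡ 190^2 = 36100 ≡ 295
m^32 ≡ 295^2 = 87025 ≡ 70
53 = 32 + 16 + 4 + 1, so m^53 ≡ 70·295·126·46 ≡ 151 (mod 341)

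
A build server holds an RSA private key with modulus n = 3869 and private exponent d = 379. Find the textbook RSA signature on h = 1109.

Squares mod 3869: h^1≡1109, h^2≡3408, h^4≡3595, h^8≡1565, h^16≡148, h^32≡2559, h^64≡2133, h^128≡3614, h^256≡3121
379 = 256 + 64 + 32 + 16 + 8 + 2 + 1, so h^379 ≡ 3121·2133·2559·148·1565·3408·1109 ≡ 1765 (mod 3869)

1765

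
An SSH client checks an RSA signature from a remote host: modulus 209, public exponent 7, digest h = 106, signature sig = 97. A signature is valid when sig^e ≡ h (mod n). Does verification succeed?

fails

sig^7 mod 209 = 147
The recovered value 147 does not match the digest 106.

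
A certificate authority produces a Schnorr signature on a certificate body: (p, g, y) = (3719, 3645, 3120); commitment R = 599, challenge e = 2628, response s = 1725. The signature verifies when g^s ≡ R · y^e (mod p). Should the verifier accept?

g^s mod p:
3645^1725 mod 3719 = 2239
R · y^e mod p:
3120^2628 mod 3719 = 3417
599·3417 = 2046783 ≡ 1333 (mod 3719)
2239 ≠ 1333; the check fails.

reject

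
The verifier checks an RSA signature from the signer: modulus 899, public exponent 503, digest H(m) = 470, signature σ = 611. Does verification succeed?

fails

Squares mod 899: σ^1≡611, σ^2≡236, σ^4≡857, σ^8≡865, σ^16≡257, σ^32≡422, σ^64≡82, σ^128≡431, σ^256≡567
503 = 256 + 128 + 64 + 32 + 16 + 4 + 2 + 1, so σ^503 ≡ 567·431·82·422·257·857·236·611 ≡ 189 (mod 899)
189 ≠ 470, so verification fails.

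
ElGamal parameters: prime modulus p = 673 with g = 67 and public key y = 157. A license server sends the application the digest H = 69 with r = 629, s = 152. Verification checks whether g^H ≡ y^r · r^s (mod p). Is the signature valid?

valid

Left side g^H mod p:
67^2 = 4489 ≡ 451
67^4 ≡ 451^2 = 203401 ≡ 155
67^8 ≡ 155^2 = 24025 ≡ 470
67^16 ≡ 470^2 = 220900 ≡ 156
67^32 ≡ 156^2 = 24336 ≡ 108
67^64 ≡ 108^2 = 11664 ≡ 223
69 = 64 + 4 + 1, so 67^69 ≡ 223·155·67 ≡ 62 (mod 673)
Right side y^r · r^s mod p:
157^2 = 24649 ≡ 421
157^4 ≡ 421^2 = 177241 ≡ 242
157^8 ≡ 242^2 = 58564 ≡ 13
157^16 ≡ 13^2 = 169
157^32 ≡ 169^2 = 28561 ≡ 295
157^64 ≡ 295^2 = 87025 ≡ 208
157^128 ≡ 208^2 = 43264 ≡ 192
157^256 ≡ 192^2 = 36864 ≡ 522
157^512 ≡ 522^2 = 272484 ≡ 592
629 = 512 + 64 + 32 + 16 + 4 + 1, so 157^629 ≡ 592·208·295·169·242·157 ≡ 501 (mod 673)
629^2 = 395641 ≡ 590
629^4 ≡ 590^2 = 348100 ≡ 159
629^8 ≡ 159^2 = 25281 ≡ 380
629^16 ≡ 380^2 = 144400 ≡ 378
629^32 ≡ 378^2 = 142884 ≡ 208
629^64 ≡ 208^2 = 43264 ≡ 192
629^128 ≡ 192^2 = 36864 ≡ 522
152 = 128 + 16 + 8, so 629^152 ≡ 522·378·380 ≡ 477 (mod 673)
501·477 = 238977 ≡ 62 (mod 673)
62 ≡ 62 (mod 673), so the signature is genuine.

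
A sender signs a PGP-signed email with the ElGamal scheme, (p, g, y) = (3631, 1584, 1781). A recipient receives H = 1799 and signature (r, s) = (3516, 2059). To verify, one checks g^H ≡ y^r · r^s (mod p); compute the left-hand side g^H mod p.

1584^2 = 2509056 ≡ 35
1584^4 ≡ 35^2 = 1225
1584^8 ≡ 1225^2 = 1500625 ≡ 1022
1584^16 ≡ 1022^2 = 1044484 ≡ 2387
1584^32 ≡ 2387^2 = 5697769 ≡ 730
1584^64 ≡ 730^2 = 532900 ≡ 2774
1584^128 ≡ 2774^2 = 7695076 ≡ 987
1584^256 ≡ 987^2 = 974169 ≡ 1061
1584^512 ≡ 1061^2 = 1125721 ≡ 111
1584^1024 ≡ 111^2 = 12321 ≡ 1428
1799 = 1024 + 512 + 256 + 4 + 2 + 1, so 1584^1799 ≡ 1428·111·1061·1225·35·1584 ≡ 1474 (mod 3631)

1474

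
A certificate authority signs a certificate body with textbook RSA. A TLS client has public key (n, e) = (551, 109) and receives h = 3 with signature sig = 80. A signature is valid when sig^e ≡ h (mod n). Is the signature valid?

invalid

Squares mod 551: sig^1≡80, sig^2≡339, sig^4≡313, sig^8≡442, sig^16≡310, sig^32≡226, sig^64≡384
109 = 64 + 32 + 8 + 4 + 1, so sig^109 ≡ 384·226·442·313·80 ≡ 441 (mod 551)
441 ≠ 3, so verification fails.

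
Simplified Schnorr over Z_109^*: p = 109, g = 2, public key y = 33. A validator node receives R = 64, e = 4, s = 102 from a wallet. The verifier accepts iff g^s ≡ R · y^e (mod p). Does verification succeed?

fails

g^s mod p:
2^2 = 4
2^4 ≡ 4^2 = 16
2^8 ≡ 16^2 = 256 ≡ 38
2^16 ≡ 38^2 = 1444 ≡ 27
2^32 ≡ 27^2 = 729 ≡ 75
2^64 ≡ 75^2 = 5625 ≡ 66
102 = 64 + 32 + 4 + 2, so 2^102 ≡ 66·75·16·4 ≡ 46 (mod 109)
R · y^e mod p:
33^2 = 1089 ≡ 108
33^4 ≡ 108^2 = 11664 ≡ 1
64·1 = 64 ≡ 64 (mod 109)
46 ≠ 64; the check fails.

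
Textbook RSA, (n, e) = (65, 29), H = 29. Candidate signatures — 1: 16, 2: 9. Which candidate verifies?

2

Candidate 1: Squares mod 65: 16^1≡16, 16^2≡61, 16^4≡16, 16^8≡61, 16^16≡16; 29 = 16 + 8 + 4 + 1, so 16^29 ≡ 16·61·16·16 ≡ 61 (mod 65)
Candidate 2: Squares mod 65: 9^1≡9, 9^2≡16, 9^4≡61, 9^8≡16, 9^16≡61; 29 = 16 + 8 + 4 + 1, so 9^29 ≡ 61·16·61·9 ≡ 29 (mod 65)
  → matches H = 29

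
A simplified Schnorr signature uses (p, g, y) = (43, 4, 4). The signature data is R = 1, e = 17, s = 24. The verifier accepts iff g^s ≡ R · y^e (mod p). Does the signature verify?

verifies

g^s mod p:
4^2 = 16
4^4 ≡ 16^2 = 256 ≡ 41
4^8 ≡ 41^2 = 1681 ≡ 4
4^16 ≡ 4^2 = 16
24 = 16 + 8, so 4^24 ≡ 16·4 ≡ 21 (mod 43)
R · y^e mod p:
4^2 = 16
4^4 ≡ 16^2 = 256 ≡ 41
4^8 ≡ 41^2 = 1681 ≡ 4
4^16 ≡ 4^2 = 16
17 = 16 + 1, so 4^17 ≡ 16·4 ≡ 21 (mod 43)
1·21 = 21 ≡ 21 (mod 43)
21 ≡ 21 (mod 43); signature holds.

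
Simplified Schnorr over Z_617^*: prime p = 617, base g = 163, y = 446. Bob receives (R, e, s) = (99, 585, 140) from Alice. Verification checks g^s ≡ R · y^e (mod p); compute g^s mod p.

273

163^2 = 26569 ≡ 38
163^4 ≡ 38^2 = 1444 ≡ 210
163^8 ≡ 210^2 = 44100 ≡ 293
163^16 ≡ 293^2 = 85849 ≡ 86
163^32 ≡ 86^2 = 7396 ≡ 609
163^64 ≡ 609^2 = 370881 ≡ 64
163^128 ≡ 64^2 = 4096 ≡ 394
140 = 128 + 8 + 4, so 163^140 ≡ 394·293·210 ≡ 273 (mod 617)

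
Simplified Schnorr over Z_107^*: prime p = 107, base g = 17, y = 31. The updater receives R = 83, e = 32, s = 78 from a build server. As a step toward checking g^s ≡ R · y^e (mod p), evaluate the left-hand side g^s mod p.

Squares mod 107: 17^1≡17, 17^2≡75, 17^4≡61, 17^8≡83, 17^16≡41, 17^32≡76, 17^64≡105
78 = 64 + 8 + 4 + 2, so 17^78 ≡ 105·83·61·75 ≡ 36 (mod 107)

36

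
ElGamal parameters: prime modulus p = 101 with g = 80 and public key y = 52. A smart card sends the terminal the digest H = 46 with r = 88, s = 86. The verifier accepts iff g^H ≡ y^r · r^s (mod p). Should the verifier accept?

reject

Left side g^H mod p:
Squares mod 101: 80^1≡80, 80^2≡37, 80^4≡56, 80^8≡5, 80^16≡25, 80^32≡19
46 = 32 + 8 + 4 + 2, so 80^46 ≡ 19·5·56·37 ≡ 92 (mod 101)
Right side y^r · r^s mod p:
Squares mod 101: 52^1≡52, 52^2≡78, 52^4≡24, 52^8≡71, 52^16≡92, 52^32≡81, 52^64≡97
88 = 64 + 16 + 8, so 52^88 ≡ 97·92·71 ≡ 31 (mod 101)
Squares mod 101: 88^1≡88, 88^2≡68, 88^4≡79, 88^8≡80, 88^16≡37, 88^32≡56, 88^64≡5
86 = 64 + 16 + 4 + 2, so 88^86 ≡ 5·37·79·68 ≡ 81 (mod 101)
31·81 = 2511 ≡ 87 (mod 101)
92 ≠ 87, so verification fails.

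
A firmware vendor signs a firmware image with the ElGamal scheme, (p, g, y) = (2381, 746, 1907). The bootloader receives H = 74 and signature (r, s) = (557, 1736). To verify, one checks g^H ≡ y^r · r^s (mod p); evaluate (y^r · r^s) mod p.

1615

1907^2 = 3636649 ≡ 862
1907^4 ≡ 862^2 = 743044 ≡ 172
1907^8 ≡ 172^2 = 29584 ≡ 1012
1907^16 ≡ 1012^2 = 1024144 ≡ 314
1907^32 ≡ 314^2 = 98596 ≡ 975
1907^64 ≡ 975^2 = 950625 ≡ 606
1907^128 ≡ 606^2 = 367236 ≡ 562
1907^256 ≡ 562^2 = 315844 ≡ 1552
1907^512 ≡ 1552^2 = 2408704 ≡ 1513
557 = 512 + 32 + 8 + 4 + 1, so 1907^557 ≡ 1513·975·1012·172·1907 ≡ 1534 (mod 2381)
557^2 = 310249 ≡ 719
557^4 ≡ 719^2 = 516961 ≡ 284
557^8 ≡ 284^2 = 80656 ≡ 2083
557^16 ≡ 2083^2 = 4338889 ≡ 707
557^32 ≡ 707^2 = 499849 ≡ 2220
557^64 ≡ 2220^2 = 4928400 ≡ 2111
557^128 ≡ 2111^2 = 4456321 ≡ 1470
557^256 ≡ 1470^2 = 2160900 ≡ 1333
557^512 ≡ 1333^2 = 1776889 ≡ 663
557^1024 ≡ 663^2 = 439569 ≡ 1465
1736 = 1024 + 512 + 128 + 64 + 8, so 557^1736 ≡ 1465·663·1470·2111·2083 ≡ 937 (mod 2381)
y^r · r^s ≡ 1534·937 = 1437358 ≡ 1615 (mod 2381)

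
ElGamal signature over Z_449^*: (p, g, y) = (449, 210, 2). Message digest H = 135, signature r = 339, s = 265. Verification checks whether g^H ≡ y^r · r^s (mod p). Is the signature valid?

Left side g^H mod p:
Squares mod 449: 210^1≡210, 210^2≡98, 210^4≡175, 210^8≡93, 210^16≡118, 210^32≡5, 210^64≡25, 210^128≡176
135 = 128 + 4 + 2 + 1, so 210^135 ≡ 176·175·98·210 ≡ 373 (mod 449)
Right side y^r · r^s mod p:
Squares mod 449: 2^1≡2, 2^2≡4, 2^4≡16, 2^8≡256, 2^16≡431, 2^32≡324, 2^64≡359, 2^128≡18, 2^256≡324
339 = 256 + 64 + 16 + 2 + 1, so 2^339 ≡ 324·359·431·4·2 ≡ 441 (mod 449)
Squares mod 449: 339^1≡339, 339^2≡426, 339^4≡80, 339^8≡114, 339^16≡424, 339^32≡176, 339^64≡444, 339^128≡25, 339^256≡176
265 = 256 + 8 + 1, so 339^265 ≡ 176·114·339 ≡ 244 (mod 449)
441·244 = 107604 ≡ 293 (mod 449)
373 ≠ 293, so verification fails.

invalid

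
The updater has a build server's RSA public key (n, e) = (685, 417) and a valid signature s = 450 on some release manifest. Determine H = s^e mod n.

s^2 ≡ 450^2 = 202500 ≡ 425
s^4 ≡ 425^2 = 180625 ≡ 470
s^8 ≡ 470^2 = 220900 ≡ 330
s^16 ≡ 330^2 = 108900 ≡ 670
s^32 ≡ 670^2 = 448900 ≡ 225
s^64 ≡ 225^2 = 50625 ≡ 620
s^128 ≡ 620^2 = 384400 ≡ 115
s^256 ≡ 115^2 = 13225 ≡ 210
417 = 256 + 128 + 32 + 1, so s^417 ≡ 210·115·225·450 ≡ 540 (mod 685)

540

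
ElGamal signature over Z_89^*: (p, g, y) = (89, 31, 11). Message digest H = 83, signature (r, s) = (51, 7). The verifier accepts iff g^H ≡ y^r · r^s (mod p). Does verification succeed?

Left side g^H mod p:
Squares mod 89: 31^1≡31, 31^2≡71, 31^4≡57, 31^8≡45, 31^16≡67, 31^32≡39, 31^64≡8
83 = 64 + 16 + 2 + 1, so 31^83 ≡ 8·67·71·31 ≡ 41 (mod 89)
Right side y^r · r^s mod p:
Squares mod 89: 11^1≡11, 11^2≡32, 11^4≡45, 11^8≡67, 11^16≡39, 11^32≡8
51 = 32 + 16 + 2 + 1, so 11^51 ≡ 8·39·32·11 ≡ 87 (mod 89)
Squares mod 89: 51^1≡51, 51^2≡20, 51^4≡44
7 = 4 + 2 + 1, so 51^7 ≡ 44·20·51 ≡ 24 (mod 89)
87·24 = 2088 ≡ 41 (mod 89)
41 ≡ 41 (mod 89), so the signature is genuine.

passes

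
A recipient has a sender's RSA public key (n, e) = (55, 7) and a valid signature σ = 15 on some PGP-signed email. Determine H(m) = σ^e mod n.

5

σ^2 ≡ 15^2 = 225 ≡ 5
σ^4 ≡ 5^2 = 25
7 = 4 + 2 + 1, so σ^7 ≡ 25·5·15 ≡ 5 (mod 55)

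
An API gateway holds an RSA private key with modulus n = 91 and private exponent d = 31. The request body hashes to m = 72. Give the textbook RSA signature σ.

m^31 mod 91 = 58

58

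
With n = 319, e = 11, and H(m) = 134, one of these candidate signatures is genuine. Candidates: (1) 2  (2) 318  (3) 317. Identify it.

1

Candidate 1: Squares mod 319: 2^1≡2, 2^2≡4, 2^4≡16, 2^8≡256; 11 = 8 + 2 + 1, so 2^11 ≡ 256·4·2 ≡ 134 (mod 319)
  → matches H(m) = 134
Candidate 2: Squares mod 319: 318^1≡318, 318^2≡1, 318^4≡1, 318^8≡1; 11 = 8 + 2 + 1, so 318^11 ≡ 1·1·318 ≡ 318 (mod 319)
Candidate 3: Squares mod 319: 317^1≡317, 317^2≡4, 317^4≡16, 317^8≡256; 11 = 8 + 2 + 1, so 317^11 ≡ 256·4·317 ≡ 185 (mod 319)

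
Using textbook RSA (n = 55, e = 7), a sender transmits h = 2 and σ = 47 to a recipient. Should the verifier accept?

reject

Squares mod 55: σ^1≡47, σ^2≡9, σ^4≡26
7 = 4 + 2 + 1, so σ^7 ≡ 26·9·47 ≡ 53 (mod 55)
The recovered value 53 does not match the digest 2.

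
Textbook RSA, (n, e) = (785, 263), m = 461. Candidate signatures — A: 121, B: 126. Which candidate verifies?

A

Candidate A: Squares mod 785: 121^1≡121, 121^2≡511, 121^4≡501, 121^8≡586, 121^16≡351, 121^32≡741, 121^64≡366, 121^128≡506, 121^256≡126; 263 = 256 + 4 + 2 + 1, so 121^263 ≡ 126·501·511·121 ≡ 461 (mod 785)
  → matches m = 461
Candidate B: Squares mod 785: 126^1≡126, 126^2≡176, 126^4≡361, 126^8≡11, 126^16≡121, 126^32≡511, 126^64≡501, 126^128≡586, 126^256≡351; 263 = 256 + 4 + 2 + 1, so 126^263 ≡ 351·361·176·126 ≡ 311 (mod 785)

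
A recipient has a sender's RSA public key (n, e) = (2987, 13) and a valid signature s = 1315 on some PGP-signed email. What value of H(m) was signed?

s^2 ≡ 1315^2 = 1729225 ≡ 2739
s^4 ≡ 2739^2 = 7502121 ≡ 1764
s^8 ≡ 1764^2 = 3111696 ≡ 2229
13 = 8 + 4 + 1, so s^13 ≡ 2229·1764·1315 ≡ 1244 (mod 2987)

1244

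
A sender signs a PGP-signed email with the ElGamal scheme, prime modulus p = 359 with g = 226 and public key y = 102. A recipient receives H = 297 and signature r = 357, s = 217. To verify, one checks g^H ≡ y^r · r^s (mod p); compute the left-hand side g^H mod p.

278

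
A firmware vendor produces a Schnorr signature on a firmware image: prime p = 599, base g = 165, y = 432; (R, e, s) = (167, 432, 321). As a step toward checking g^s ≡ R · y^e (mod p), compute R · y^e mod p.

Squares mod 599: 432^1≡432, 432^2≡335, 432^4≡212, 432^8≡19, 432^16≡361, 432^32≡338, 432^64≡434, 432^128≡270, 432^256≡421
432 = 256 + 128 + 32 + 16, so 432^432 ≡ 421·270·338·361 ≡ 361 (mod 599)
R · y^e ≡ 167·361 = 60287 ≡ 387 (mod 599)

387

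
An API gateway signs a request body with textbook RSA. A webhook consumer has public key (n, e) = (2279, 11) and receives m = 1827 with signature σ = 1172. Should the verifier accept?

accept

σ^2 ≡ 1172^2 = 1373584 ≡ 1626
σ^4 ≡ 1626^2 = 2643876 ≡ 236
σ^8 ≡ 236^2 = 55696 ≡ 1000
11 = 8 + 2 + 1, so σ^11 ≡ 1000·1626·1172 ≡ 1827 (mod 2279)
Since 1827 equals the digest 1827, verification succeeds.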